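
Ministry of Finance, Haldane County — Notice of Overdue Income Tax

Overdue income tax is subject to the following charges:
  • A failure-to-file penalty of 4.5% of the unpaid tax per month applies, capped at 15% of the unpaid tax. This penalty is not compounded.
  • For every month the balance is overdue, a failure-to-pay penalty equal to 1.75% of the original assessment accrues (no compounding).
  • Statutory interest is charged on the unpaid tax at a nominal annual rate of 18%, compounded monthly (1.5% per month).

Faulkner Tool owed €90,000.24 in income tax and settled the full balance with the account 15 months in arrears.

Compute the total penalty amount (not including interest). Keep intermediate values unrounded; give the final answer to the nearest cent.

Failure-to-file: 15 × 4.5% × €90,000.24 = €60,750.16…, capped at 15% × €90,000.24 = €13,500.04…
Failure-to-pay penalty: 15 × 1.75% × €90,000.24 = €23,625.06…
Total penalty = €13,500.04… + €23,625.06… = €37,125.10

€37,125.10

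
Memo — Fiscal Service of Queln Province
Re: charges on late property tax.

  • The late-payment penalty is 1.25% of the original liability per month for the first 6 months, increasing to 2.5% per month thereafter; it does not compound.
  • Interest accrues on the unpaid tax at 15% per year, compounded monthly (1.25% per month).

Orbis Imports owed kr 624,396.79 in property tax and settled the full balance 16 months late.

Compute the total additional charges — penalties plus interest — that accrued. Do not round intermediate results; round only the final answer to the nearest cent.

kr 340,227.28

Penalty, months 1–6: 6 × 1.25% × kr 624,396.79 = kr 46,829.76…
Penalty, months 7–16: 10 × 2.5% × kr 624,396.79 = kr 156,099.20…
Interest: kr 624,396.79 × ((1 + 0.0125)^16 − 1) = kr 624,396.79 × 0.2198895… = kr 137,298.3277…
Penalties + interest = kr 202,928.9568… + kr 137,298.3277… = kr 340,227.28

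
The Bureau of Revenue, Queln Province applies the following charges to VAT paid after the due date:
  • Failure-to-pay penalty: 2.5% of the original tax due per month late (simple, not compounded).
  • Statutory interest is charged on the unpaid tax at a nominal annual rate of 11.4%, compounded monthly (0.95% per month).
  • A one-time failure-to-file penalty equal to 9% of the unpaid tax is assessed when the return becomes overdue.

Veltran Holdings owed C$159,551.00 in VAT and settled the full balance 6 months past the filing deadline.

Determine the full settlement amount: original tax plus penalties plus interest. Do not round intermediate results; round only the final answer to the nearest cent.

C$207,156.39

Failure-to-file penalty: 9% × C$159,551.00 = C$14,359.59
Failure-to-pay penalty: 6 × 2.5% × C$159,551.00 = C$23,932.65
Interest: C$159,551.00 × ((1 + 0.0095)^6 − 1) = C$159,551.00 × 0.0583710… = C$9,313.1546…
Total = C$159,551.00 + C$38,292.2400 + C$9,313.1546… = C$207,156.39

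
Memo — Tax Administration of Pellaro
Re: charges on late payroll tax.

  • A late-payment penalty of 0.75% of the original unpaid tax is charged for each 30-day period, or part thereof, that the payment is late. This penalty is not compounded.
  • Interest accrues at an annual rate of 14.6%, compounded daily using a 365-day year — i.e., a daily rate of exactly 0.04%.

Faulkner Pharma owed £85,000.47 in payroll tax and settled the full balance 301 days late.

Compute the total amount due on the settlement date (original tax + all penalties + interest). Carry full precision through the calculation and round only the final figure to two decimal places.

£102,886.34

Penalty periods: ⌈301/30⌉ = 11; penalty = 11 × 0.75% × £85,000.47 = £7,012.54…
Interest: £85,000.47 × ((1 + 0.0004)^301 − 1) = £85,000.47 × 0.12792079… = £10,873.3270…
Total = £85,000.47 + £7,012.5388… + £10,873.3270… = £102,886.34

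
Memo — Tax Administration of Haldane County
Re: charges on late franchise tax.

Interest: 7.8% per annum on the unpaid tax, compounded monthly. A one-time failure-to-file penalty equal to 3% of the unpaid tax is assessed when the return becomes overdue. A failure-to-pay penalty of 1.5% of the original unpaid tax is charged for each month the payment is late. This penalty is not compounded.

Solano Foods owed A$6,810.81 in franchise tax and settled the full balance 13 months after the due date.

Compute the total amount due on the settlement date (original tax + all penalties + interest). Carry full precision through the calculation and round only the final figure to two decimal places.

Failure-to-file penalty: 3% × A$6,810.81 = A$204.32…
Failure-to-pay penalty: 13 × 1.5% × A$6,810.81 = A$1,328.11…
Interest (7.8%/yr ÷ 12 = 0.65%/month): A$6,810.81 × ((1 + 0.0065)^13 − 1) = A$598.5022…
Total = A$6,810.81 + A$1,532.4323… + A$598.5022… = A$8,941.74

A$8,941.74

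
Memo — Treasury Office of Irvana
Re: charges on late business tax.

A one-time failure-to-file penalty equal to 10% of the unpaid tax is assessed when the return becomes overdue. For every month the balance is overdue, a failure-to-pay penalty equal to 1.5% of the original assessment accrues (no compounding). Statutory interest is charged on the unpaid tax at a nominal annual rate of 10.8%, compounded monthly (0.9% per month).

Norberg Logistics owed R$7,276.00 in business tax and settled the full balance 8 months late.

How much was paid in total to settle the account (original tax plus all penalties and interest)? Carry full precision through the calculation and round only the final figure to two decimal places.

Failure-to-file penalty: 10% × R$7,276.00 = R$727.60
Failure-to-pay penalty: 8 × 1.5% × R$7,276.00 = R$873.12
Interest: R$7,276.00 × ((1 + 0.009)^8 − 1) = R$7,276.00 × 0.0743093… = R$540.6744…
Total = R$7,276.00 + R$1,600.7200 + R$540.6744… = R$9,417.39

R$9,417.39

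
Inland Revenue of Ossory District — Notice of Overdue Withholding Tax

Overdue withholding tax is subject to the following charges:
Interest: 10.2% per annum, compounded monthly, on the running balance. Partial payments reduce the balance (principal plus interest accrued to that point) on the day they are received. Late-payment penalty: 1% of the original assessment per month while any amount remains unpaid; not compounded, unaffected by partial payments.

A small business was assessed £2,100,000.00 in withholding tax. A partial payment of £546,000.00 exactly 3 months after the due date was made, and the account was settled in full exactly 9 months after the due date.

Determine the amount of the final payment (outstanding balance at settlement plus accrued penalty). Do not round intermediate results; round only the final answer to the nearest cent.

Monthly rate = 10.2% ÷ 12 = 0.85%
Balance at month 3: £2,100,000.0000 × (1 + 0.0085)^3 = £2,154,006.4647…
After £546,000.00 payment: £2,154,006.4647… − £546,000.00 = £1,608,006.4647…
Balance at month 9: £1,608,006.4647… × (1 + 0.0085)^6 = £1,691,777.3480…
Penalty: 9 × 1% × £2,100,000.00 = £189,000.00
Final settlement = outstanding balance + penalty = £1,691,777.3480… + £189,000.00 = £1,880,777.35

£1,880,777.35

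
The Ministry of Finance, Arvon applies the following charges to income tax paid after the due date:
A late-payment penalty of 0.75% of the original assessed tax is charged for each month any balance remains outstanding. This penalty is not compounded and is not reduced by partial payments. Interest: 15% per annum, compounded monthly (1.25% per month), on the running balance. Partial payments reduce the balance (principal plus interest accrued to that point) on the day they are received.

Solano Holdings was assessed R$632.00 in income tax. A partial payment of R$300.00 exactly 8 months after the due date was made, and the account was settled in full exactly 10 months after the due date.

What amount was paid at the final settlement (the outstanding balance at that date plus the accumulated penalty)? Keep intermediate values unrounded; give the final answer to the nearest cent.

R$455.45

Balance at month 8: R$632.0000 × (1 + 0.0125)^8 = R$698.0352…
After R$300.00 payment: R$698.0352… − R$300.00 = R$398.0352…
Balance at month 10: R$398.0352… × (1 + 0.0125)^2 = R$408.0483…
Penalty: 10 × 0.75% × R$632.00 = R$47.40
Final settlement = outstanding balance + penalty = R$408.0483… + R$47.40 = R$455.45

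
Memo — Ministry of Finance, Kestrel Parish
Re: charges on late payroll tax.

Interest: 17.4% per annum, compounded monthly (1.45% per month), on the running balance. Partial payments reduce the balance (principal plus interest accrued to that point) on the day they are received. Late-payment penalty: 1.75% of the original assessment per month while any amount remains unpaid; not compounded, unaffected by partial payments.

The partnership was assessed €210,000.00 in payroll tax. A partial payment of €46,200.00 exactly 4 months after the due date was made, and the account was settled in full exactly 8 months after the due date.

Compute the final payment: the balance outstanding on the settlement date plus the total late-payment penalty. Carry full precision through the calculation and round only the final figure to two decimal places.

€216,094.33

Balance at month 4: €210,000.0000 × (1 + 0.0145)^4 = €222,447.4851…
After €46,200.00 payment: €222,447.4851… − €46,200.00 = €176,247.4851…
Balance at month 8: €176,247.4851… × (1 + 0.0145)^4 = €186,694.3325…
Penalty: 8 × 1.75% × €210,000.00 = €29,400.00
Final settlement = outstanding balance + penalty = €186,694.3325… + €29,400.00 = €216,094.33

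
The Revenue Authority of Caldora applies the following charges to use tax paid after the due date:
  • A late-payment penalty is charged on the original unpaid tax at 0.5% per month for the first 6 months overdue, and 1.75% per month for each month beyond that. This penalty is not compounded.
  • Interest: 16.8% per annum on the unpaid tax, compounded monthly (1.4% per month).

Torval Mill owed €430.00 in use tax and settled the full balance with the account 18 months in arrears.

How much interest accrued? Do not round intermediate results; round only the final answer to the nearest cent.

Interest: €430.00 × ((1 + 0.014)^18 − 1) = €430.00 × 0.2843494… = €122.2702…

€122.27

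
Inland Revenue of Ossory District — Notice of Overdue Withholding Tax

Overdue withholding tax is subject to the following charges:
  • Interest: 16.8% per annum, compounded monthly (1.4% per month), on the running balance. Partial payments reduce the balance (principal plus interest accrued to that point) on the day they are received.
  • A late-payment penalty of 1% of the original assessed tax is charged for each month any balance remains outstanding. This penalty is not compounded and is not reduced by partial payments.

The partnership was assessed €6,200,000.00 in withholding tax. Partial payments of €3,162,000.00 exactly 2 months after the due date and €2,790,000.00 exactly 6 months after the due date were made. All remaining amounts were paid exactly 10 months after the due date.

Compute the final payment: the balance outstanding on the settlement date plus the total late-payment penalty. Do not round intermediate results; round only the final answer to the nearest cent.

€1,261,233.09

Balance at month 2: €6,200,000.0000 × (1 + 0.014)^2 = €6,374,815.2000
After €3,162,000.00 payment: €6,374,815.2000 − €3,162,000.00 = €3,212,815.2000
Balance at month 6: €3,212,815.2000 × (1 + 0.014)^4 = €3,396,546.5092…
After €2,790,000.00 payment: €3,396,546.5092… − €2,790,000.00 = €606,546.5092…
Balance at month 10: €606,546.5092… × (1 + 0.014)^4 = €641,233.0931…
Penalty: 10 × 1% × €6,200,000.00 = €620,000.00
Final settlement = outstanding balance + penalty = €641,233.0931… + €620,000.00 = €1,261,233.09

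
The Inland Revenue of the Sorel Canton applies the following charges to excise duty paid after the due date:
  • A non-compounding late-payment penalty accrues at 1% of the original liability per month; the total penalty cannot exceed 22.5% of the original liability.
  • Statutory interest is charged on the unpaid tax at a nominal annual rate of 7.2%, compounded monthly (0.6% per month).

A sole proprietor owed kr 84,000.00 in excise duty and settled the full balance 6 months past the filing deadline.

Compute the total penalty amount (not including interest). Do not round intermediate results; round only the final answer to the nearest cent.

Penalty: 6 × 1% × kr 84,000.00 = kr 5,040.00 (below the 22.5% cap of kr 18,900.00)

kr 5,040.00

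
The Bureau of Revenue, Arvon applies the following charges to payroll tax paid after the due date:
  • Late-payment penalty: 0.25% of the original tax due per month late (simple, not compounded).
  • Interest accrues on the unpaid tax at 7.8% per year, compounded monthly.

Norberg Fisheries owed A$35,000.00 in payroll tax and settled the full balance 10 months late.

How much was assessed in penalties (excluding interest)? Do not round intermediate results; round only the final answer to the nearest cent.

A$875.00

Late-payment penalty: 10 × 0.25% × A$35,000.00 = A$875.00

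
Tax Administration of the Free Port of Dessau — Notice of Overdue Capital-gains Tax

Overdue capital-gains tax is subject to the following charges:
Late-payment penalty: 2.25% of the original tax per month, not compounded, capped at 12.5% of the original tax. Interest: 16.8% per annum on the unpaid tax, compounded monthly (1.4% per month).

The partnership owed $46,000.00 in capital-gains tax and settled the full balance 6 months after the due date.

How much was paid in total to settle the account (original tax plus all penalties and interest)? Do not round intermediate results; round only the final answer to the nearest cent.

$55,751.79

Penalty (uncapped): 6 × 2.25% × $46,000.00 = $6,210.00; cap = 12.5% × $46,000.00 = $5,750.00 → penalty = $5,750.00
Interest: $46,000.00 × ((1 + 0.014)^6 − 1) = $46,000.00 × 0.0869955… = $4,001.7911…
Total = $46,000.00 + $5,750.0000 + $4,001.7911… = $55,751.79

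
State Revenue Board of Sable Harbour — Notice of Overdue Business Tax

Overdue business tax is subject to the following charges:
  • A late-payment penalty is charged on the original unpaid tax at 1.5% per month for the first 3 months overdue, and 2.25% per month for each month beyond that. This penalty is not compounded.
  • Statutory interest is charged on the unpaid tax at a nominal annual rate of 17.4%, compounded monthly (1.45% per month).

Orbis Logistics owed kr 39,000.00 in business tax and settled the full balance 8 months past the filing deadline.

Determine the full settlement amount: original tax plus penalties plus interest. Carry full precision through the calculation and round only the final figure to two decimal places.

kr 49,902.87

Penalty, months 1–3: 3 × 1.5% × kr 39,000.00 = kr 1,755.00
Penalty, months 4–8: 5 × 2.25% × kr 39,000.00 = kr 4,387.50
Interest: kr 39,000.00 × ((1 + 0.0145)^8 − 1) = kr 39,000.00 × 0.1220609… = kr 4,760.3733…
Total = kr 39,000.00 + kr 6,142.5000 + kr 4,760.3733… = kr 49,902.87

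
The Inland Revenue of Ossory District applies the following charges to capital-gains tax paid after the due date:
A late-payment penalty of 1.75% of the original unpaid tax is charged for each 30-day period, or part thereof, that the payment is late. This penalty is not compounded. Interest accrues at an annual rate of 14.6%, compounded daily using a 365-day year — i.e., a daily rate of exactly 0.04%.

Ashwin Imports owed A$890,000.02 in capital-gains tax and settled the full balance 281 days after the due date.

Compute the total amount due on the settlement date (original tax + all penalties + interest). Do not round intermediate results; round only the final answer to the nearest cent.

A$1,151,602.36

Penalty periods: ⌈281/30⌉ = 10; penalty = 10 × 1.75% × A$890,000.02 = A$155,750.00…
Interest: A$890,000.02 × ((1 + 0.0004)^281 − 1) = A$890,000.02 × 0.11893521… = A$105,852.3375…
Total = A$890,000.02 + A$155,750.0035 + A$105,852.3375… = A$1,151,602.36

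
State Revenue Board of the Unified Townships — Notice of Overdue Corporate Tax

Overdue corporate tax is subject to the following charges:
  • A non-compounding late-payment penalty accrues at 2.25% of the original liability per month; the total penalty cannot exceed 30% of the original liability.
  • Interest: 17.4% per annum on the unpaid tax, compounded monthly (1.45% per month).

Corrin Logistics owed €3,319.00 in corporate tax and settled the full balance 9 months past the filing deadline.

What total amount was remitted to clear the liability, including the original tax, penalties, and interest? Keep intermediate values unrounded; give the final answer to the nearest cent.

€4,450.22

Penalty: 9 × 2.25% × €3,319.00 = €672.10… (below the 30% cap of €995.70)
Interest: €3,319.00 × ((1 + 0.0145)^9 − 1) = €3,319.00 × 0.1383307… = €459.1197…
Total = €3,319.00 + €672.0975 + €459.1197… = €4,450.22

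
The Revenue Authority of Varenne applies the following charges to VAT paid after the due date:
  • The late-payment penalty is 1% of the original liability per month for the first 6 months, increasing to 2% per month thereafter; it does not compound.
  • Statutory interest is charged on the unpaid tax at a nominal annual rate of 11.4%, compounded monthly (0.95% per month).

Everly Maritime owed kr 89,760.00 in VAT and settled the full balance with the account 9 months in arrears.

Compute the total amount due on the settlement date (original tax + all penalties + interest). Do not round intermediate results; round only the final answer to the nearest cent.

Penalty, months 1–6: 6 × 1% × kr 89,760.00 = kr 5,385.60
Penalty, months 7–9: 3 × 2% × kr 89,760.00 = kr 5,385.60
Interest: kr 89,760.00 × ((1 + 0.0095)^9 − 1) = kr 89,760.00 × 0.0888221… = kr 7,972.6677…
Total = kr 89,760.00 + kr 10,771.2000 + kr 7,972.6677… = kr 108,503.87

kr 108,503.87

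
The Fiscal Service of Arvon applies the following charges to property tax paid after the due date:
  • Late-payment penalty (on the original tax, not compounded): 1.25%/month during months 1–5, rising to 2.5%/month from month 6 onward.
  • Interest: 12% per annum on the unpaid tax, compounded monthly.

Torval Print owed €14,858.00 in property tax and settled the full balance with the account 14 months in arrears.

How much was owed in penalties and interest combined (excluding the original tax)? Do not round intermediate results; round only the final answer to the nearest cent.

€6,492.56

Penalty, months 1–5: 5 × 1.25% × €14,858.00 = €928.63…
Penalty, months 6–14: 9 × 2.5% × €14,858.00 = €3,343.05
Interest (12%/yr ÷ 12 = 1%/month): €14,858.00 × ((1 + 0.01)^14 − 1) = €2,220.8879…
Penalties + interest = €4,271.6750 + €2,220.8879… = €6,492.56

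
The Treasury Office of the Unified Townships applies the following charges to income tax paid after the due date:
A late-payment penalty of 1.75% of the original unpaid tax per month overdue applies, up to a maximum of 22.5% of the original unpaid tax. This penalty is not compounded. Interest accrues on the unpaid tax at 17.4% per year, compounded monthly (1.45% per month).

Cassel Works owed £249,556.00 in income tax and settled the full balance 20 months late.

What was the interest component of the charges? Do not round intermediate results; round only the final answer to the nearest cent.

£83,263.71

Interest: £249,556.00 × ((1 + 0.0145)^20 − 1) = £249,556.00 × 0.3336474… = £83,263.7142…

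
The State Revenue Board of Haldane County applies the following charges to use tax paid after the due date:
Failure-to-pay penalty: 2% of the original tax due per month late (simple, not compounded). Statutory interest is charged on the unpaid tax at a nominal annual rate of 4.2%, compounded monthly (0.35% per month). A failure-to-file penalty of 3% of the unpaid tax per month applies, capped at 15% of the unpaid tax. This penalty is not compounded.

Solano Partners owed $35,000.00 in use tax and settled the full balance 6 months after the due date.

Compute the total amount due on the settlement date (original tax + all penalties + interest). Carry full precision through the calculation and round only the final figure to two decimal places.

Failure-to-file: 6 × 3% × $35,000.00 = $6,300.00, capped at 15% × $35,000.00 = $5,250.00
Failure-to-pay penalty: 6 × 2% × $35,000.00 = $4,200.00
Interest: $35,000.00 × ((1 + 0.0035)^6 − 1) = $35,000.00 × 0.0211846… = $741.4613…
Total = $35,000.00 + $9,450.0000 + $741.4613… = $45,191.46

$45,191.46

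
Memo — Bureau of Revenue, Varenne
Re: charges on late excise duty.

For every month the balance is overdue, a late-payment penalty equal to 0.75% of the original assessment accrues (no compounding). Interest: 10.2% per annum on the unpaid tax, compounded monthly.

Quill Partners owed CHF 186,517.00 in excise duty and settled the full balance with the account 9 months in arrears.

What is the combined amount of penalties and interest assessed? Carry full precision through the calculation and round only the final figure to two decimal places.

CHF 27,353.32

Late-payment penalty: 9 × 0.75% × CHF 186,517.00 = CHF 12,589.90…
Interest (10.2%/yr ÷ 12 = 0.85%/month): CHF 186,517.00 × ((1 + 0.0085)^9 − 1) = CHF 14,763.4267…
Penalties + interest = CHF 12,589.8975 + CHF 14,763.4267… = CHF 27,353.32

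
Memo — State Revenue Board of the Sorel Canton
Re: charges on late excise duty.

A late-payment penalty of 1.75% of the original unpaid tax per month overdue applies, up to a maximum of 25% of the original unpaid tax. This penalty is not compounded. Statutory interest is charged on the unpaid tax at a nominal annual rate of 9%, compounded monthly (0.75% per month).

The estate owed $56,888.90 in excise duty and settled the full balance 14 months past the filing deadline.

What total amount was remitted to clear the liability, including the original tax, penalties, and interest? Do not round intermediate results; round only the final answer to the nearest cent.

Penalty: 14 × 1.75% × $56,888.90 = $13,937.78… (below the 25% cap of $14,222.23…)
Interest: $56,888.90 × ((1 + 0.0075)^14 − 1) = $56,888.90 × 0.1102755… = $6,273.4535…
Total = $56,888.90 + $13,937.7805 + $6,273.4535… = $77,100.13

$77,100.13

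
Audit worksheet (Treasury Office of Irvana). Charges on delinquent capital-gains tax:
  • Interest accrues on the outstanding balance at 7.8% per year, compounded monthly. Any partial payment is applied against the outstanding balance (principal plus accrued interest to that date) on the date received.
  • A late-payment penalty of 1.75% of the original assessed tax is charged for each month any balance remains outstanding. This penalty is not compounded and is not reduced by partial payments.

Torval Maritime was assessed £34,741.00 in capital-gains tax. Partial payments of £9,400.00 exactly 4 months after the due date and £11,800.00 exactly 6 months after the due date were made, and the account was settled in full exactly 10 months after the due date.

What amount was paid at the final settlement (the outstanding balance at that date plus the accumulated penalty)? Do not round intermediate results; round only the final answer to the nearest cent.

£21,263.64

Monthly rate = 7.8% ÷ 12 = 0.65%
Balance at month 4: £34,741.0000 × (1 + 0.0065)^4 = £35,653.1111…
After £9,400.00 payment: £35,653.1111… − £9,400.00 = £26,253.1111…
Balance at month 6: £26,253.1111… × (1 + 0.0065)^2 = £26,595.5107…
After £11,800.00 payment: £26,595.5107… − £11,800.00 = £14,795.5107…
Balance at month 10: £14,795.5107… × (1 + 0.0065)^4 = £15,183.9609…
Penalty: 10 × 1.75% × £34,741.00 = £6,079.68…
Final settlement = outstanding balance + penalty = £15,183.9609… + £6,079.68… = £21,263.64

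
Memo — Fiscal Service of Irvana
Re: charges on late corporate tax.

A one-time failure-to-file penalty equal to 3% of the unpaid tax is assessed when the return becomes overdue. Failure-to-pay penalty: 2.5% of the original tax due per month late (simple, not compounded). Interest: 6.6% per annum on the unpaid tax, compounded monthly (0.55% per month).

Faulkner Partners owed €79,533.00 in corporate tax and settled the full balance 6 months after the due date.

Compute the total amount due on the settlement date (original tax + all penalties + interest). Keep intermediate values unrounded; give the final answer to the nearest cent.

Failure-to-file penalty: 3% × €79,533.00 = €2,385.99
Failure-to-pay penalty = 2.5% × €79,533.00 × 6 mo = €11,929.95
Interest: €79,533.00 × ((1 + 0.0055)^6 − 1) = €79,533.00 × 0.0334571… = €2,660.9428…
Total = €79,533.00 + €14,315.9400 + €2,660.9428… = €96,509.88

€96,509.88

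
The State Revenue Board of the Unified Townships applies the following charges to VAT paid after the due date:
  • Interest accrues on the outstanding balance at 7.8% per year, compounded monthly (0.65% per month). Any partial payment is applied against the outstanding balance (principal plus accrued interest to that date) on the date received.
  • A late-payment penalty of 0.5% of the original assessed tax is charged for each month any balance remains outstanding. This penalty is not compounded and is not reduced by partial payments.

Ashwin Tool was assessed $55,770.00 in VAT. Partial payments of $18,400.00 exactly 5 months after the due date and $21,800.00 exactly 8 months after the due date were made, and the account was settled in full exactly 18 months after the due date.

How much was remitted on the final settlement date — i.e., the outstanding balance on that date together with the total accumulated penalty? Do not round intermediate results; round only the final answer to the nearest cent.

Balance at month 5: $55,770.0000 × (1 + 0.0065)^5 = $57,606.2415…
After $18,400.00 payment: $57,606.2415… − $18,400.00 = $39,206.2415…
Balance at month 8: $39,206.2415… × (1 + 0.0065)^3 = $39,975.7433…
After $21,800.00 payment: $39,975.7433… − $21,800.00 = $18,175.7433…
Balance at month 18: $18,175.7433… × (1 + 0.0065)^10 = $19,392.3291…
Penalty: 18 × 0.5% × $55,770.00 = $5,019.30
Final settlement = outstanding balance + penalty = $19,392.3291… + $5,019.30 = $24,411.63

$24,411.63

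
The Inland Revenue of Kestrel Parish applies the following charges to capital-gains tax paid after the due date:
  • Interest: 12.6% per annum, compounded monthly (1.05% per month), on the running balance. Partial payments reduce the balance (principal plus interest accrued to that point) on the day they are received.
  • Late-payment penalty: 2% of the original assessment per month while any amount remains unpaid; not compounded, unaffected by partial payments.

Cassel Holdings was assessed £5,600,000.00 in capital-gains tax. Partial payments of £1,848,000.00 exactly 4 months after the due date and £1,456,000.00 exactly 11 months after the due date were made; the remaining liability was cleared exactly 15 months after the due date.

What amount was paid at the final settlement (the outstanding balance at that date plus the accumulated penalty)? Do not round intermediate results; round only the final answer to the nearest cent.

Balance at month 4: £5,600,000.0000 × (1 + 0.0105)^4 = £5,838,930.3989…
After £1,848,000.00 payment: £5,838,930.3989… − £1,848,000.00 = £3,990,930.3989…
Balance at month 11: £3,990,930.3989… × (1 + 0.0105)^7 = £4,293,667.1934…
After £1,456,000.00 payment: £4,293,667.1934… − £1,456,000.00 = £2,837,667.1934…
Balance at month 15: £2,837,667.1934… × (1 + 0.0105)^4 = £2,958,739.5067…
Penalty: 15 × 2% × £5,600,000.00 = £1,680,000.00
Final settlement = outstanding balance + penalty = £2,958,739.5067… + £1,680,000.00 = £4,638,739.51

£4,638,739.51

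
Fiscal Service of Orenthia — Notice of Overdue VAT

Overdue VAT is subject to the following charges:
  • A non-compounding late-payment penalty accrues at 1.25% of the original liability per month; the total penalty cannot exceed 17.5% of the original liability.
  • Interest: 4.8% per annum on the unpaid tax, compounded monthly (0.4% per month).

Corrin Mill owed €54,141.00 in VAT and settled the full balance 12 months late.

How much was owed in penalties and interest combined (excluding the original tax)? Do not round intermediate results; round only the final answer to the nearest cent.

€10,777.86

Penalty: 12 × 1.25% × €54,141.00 = €8,121.15 (below the 17.5% cap of €9,474.68…)
Interest: €54,141.00 × ((1 + 0.004)^12 − 1) = €54,141.00 × 0.0490702… = €2,656.7101…
Penalties + interest = €8,121.1500 + €2,656.7101… = €10,777.86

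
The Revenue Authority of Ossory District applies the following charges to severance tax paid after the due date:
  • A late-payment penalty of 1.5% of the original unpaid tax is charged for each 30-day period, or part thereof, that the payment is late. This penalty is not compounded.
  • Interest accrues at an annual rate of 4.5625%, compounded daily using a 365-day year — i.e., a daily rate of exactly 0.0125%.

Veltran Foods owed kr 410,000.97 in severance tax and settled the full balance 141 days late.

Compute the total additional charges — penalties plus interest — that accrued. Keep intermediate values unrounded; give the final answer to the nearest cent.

kr 38,039.94

Penalty periods: ⌈141/30⌉ = 5; penalty = 5 × 1.5% × kr 410,000.97 = kr 30,750.07…
Interest: kr 410,000.97 × ((1 + 0.000125)^141 − 1) = kr 410,000.97 × 0.01778012… = kr 7,289.8647…
Penalties + interest = kr 30,750.0728… + kr 7,289.8647… = kr 38,039.94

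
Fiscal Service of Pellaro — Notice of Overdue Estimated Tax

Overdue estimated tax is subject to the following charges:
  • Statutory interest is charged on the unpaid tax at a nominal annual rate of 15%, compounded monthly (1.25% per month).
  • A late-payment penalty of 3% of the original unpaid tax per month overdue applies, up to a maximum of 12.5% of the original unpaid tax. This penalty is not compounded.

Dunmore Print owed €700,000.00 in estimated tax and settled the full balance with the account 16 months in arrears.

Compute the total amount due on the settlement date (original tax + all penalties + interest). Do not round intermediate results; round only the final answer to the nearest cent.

Penalty (uncapped): 16 × 3% × €700,000.00 = €336,000.00; cap = 12.5% × €700,000.00 = €87,500.00 → penalty = €87,500.00
Interest: €700,000.00 × ((1 + 0.0125)^16 − 1) = €700,000.00 × 0.2198895… = €153,922.6834…
Total = €700,000.00 + €87,500.0000 + €153,922.6834… = €941,422.68

€941,422.68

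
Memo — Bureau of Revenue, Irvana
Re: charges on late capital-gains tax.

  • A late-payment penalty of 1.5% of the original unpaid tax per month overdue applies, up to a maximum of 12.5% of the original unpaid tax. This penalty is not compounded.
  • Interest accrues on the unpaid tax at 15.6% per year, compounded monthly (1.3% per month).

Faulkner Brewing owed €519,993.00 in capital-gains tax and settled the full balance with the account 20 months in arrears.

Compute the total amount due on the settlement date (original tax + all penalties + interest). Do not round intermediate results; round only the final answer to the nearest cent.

€738,264.69

Penalty (uncapped): 20 × 1.5% × €519,993.00 = €155,997.90; cap = 12.5% × €519,993.00 = €64,999.13… → penalty = €64,999.13…
Interest: €519,993.00 × ((1 + 0.013)^20 − 1) = €519,993.00 × 0.2947589… = €153,272.5681…
Total = €519,993.00 + €64,999.1250 + €153,272.5681… = €738,264.69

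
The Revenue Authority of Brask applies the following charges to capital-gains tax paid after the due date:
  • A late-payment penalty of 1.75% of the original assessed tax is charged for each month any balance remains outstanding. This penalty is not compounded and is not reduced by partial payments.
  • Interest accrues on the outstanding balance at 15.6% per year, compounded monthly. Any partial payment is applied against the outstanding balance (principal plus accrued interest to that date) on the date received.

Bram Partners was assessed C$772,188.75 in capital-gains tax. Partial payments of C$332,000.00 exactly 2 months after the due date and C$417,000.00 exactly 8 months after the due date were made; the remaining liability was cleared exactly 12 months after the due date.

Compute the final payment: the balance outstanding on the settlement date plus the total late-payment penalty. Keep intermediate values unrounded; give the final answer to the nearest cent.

C$246,922.28

Monthly rate = 15.6% ÷ 12 = 1.3%
Balance at month 2: C$772,188.7500 × (1 + 0.013)^2 = C$792,396.1574…
After C$332,000.00 payment: C$792,396.1574… − C$332,000.00 = C$460,396.1574…
Balance at month 8: C$460,396.1574… × (1 + 0.013)^6 = C$497,494.5900…
After C$417,000.00 payment: C$497,494.5900… − C$417,000.00 = C$80,494.5900…
Balance at month 12: C$80,494.5900… × (1 + 0.013)^4 = C$84,762.6399…
Penalty: 12 × 1.75% × C$772,188.75 = C$162,159.64…
Final settlement = outstanding balance + penalty = C$84,762.6399… + C$162,159.64… = C$246,922.28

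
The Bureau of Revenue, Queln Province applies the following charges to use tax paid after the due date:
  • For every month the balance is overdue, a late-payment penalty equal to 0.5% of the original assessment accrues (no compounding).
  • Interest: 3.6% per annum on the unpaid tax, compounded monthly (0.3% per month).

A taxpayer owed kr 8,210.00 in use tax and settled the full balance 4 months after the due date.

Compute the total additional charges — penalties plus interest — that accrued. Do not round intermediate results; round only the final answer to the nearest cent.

kr 263.16

Late-payment penalty = 0.5% × kr 8,210.00 × 4 mo = kr 164.20
Interest: kr 8,210.00 × ((1 + 0.003)^4 − 1) = kr 8,210.00 × 0.0120541… = kr 98.9642…
Penalties + interest = kr 164.2000 + kr 98.9642… = kr 263.16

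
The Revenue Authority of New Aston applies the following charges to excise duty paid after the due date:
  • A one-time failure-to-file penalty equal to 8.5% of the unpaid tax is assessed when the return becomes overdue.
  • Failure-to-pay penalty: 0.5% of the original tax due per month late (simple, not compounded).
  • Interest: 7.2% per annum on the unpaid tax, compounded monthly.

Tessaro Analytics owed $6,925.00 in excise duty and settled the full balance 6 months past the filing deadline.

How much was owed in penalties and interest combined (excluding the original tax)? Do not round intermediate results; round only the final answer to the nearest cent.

Failure-to-file penalty: 8.5% × $6,925.00 = $588.63…
Failure-to-pay penalty = 0.5% × $6,925.00 × 6 mo = $207.75
Interest (7.2%/yr ÷ 12 = 0.6%/month): $6,925.00 × ((1 + 0.006)^6 − 1) = $253.0696…
Penalties + interest = $796.3750 + $253.0696… = $1,049.44

$1,049.44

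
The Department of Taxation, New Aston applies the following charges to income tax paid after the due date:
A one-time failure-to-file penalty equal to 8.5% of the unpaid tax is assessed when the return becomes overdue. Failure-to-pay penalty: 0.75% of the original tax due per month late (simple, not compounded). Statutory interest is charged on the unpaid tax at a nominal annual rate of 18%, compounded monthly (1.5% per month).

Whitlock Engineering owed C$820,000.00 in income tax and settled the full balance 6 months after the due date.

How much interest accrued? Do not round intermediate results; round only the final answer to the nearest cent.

C$76,623.48

Interest: C$820,000.00 × ((1 + 0.015)^6 − 1) = C$820,000.00 × 0.0934433… = C$76,623.4764…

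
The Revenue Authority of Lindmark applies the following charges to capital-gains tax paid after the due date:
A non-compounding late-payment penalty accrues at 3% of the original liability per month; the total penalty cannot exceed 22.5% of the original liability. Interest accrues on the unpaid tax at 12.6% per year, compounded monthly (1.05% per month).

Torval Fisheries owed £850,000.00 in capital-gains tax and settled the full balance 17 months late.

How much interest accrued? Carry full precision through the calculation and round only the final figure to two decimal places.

Interest: £850,000.00 × ((1 + 0.0105)^17 − 1) = £850,000.00 × 0.1943109… = £165,164.2826…

£165,164.28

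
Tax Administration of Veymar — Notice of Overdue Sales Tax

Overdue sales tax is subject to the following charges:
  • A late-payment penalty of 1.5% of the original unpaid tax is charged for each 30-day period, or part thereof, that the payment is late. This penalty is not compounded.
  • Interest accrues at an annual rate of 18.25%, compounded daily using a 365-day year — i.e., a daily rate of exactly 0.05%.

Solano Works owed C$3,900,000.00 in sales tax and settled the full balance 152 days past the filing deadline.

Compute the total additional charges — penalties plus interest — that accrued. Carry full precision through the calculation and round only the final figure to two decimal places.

C$658,874.12

Penalty periods: ⌈152/30⌉ = 6; penalty = 6 × 1.5% × C$3,900,000.00 = C$351,000.00
Interest: C$3,900,000.00 × ((1 + 0.0005)^152 − 1) = C$3,900,000.00 × 0.07894208… = C$307,874.1155…
Penalties + interest = C$351,000.0000 + C$307,874.1155… = C$658,874.12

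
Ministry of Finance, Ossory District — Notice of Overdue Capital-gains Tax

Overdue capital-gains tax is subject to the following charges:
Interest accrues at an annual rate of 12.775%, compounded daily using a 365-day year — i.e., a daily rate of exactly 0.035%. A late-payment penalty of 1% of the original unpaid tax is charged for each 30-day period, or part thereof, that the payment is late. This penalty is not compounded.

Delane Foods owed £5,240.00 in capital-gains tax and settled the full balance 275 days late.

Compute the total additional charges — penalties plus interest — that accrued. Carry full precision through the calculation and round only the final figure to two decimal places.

£1,053.32

Penalty periods: ⌈275/30⌉ = 10; penalty = 10 × 1% × £5,240.00 = £524.00
Interest: £5,240.00 × ((1 + 0.00035)^275 − 1) = £5,240.00 × 0.10101575… = £529.3225…
Penalties + interest = £524.0000 + £529.3225… = £1,053.32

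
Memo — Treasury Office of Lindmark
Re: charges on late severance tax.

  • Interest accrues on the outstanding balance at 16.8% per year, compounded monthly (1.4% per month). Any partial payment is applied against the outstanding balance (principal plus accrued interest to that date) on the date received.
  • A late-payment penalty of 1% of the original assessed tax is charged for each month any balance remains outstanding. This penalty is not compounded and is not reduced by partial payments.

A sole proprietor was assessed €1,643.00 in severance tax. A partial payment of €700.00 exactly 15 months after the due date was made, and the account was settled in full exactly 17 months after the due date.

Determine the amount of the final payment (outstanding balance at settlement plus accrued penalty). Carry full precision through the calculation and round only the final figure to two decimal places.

Balance at month 15: €1,643.0000 × (1 + 0.014)^15 = €2,023.9831…
After €700.00 payment: €2,023.9831… − €700.00 = €1,323.9831…
Balance at month 17: €1,323.9831… × (1 + 0.014)^2 = €1,361.3142…
Penalty: 17 × 1% × €1,643.00 = €279.31
Final settlement = outstanding balance + penalty = €1,361.3142… + €279.31 = €1,640.62

€1,640.62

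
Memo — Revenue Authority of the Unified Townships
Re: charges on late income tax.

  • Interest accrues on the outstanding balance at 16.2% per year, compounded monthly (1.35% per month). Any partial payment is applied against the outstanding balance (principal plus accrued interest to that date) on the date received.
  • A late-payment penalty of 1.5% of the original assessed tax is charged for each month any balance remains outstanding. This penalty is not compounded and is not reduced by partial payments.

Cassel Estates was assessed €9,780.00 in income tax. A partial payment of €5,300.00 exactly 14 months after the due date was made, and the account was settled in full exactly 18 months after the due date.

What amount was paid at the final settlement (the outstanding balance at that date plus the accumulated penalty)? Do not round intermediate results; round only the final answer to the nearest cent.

Balance at month 14: €9,780.0000 × (1 + 0.0135)^14 = €11,799.7117…
After €5,300.00 payment: €11,799.7117… − €5,300.00 = €6,499.7117…
Balance at month 18: €6,499.7117… × (1 + 0.0135)^4 = €6,857.8678…
Penalty: 18 × 1.5% × €9,780.00 = €2,640.60
Final settlement = outstanding balance + penalty = €6,857.8678… + €2,640.60 = €9,498.47

€9,498.47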